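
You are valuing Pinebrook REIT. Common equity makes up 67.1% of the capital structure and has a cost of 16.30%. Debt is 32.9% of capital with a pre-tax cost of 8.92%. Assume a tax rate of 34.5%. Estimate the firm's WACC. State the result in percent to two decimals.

12.86%

After-tax cost of debt = 8.92% × (1 − 34.5%) = 5.8426%.
WACC = 0.671 × 16.3000% + 0.329 × 5.8426% = 12.8595%.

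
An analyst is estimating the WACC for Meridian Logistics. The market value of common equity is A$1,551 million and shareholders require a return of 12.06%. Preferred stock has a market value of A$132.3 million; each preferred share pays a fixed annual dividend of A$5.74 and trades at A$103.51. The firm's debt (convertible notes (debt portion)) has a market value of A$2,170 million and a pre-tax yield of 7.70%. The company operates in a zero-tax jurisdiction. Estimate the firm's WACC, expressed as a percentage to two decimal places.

Cost of preferred: Rp = 5.74 / 103.51 = 5.5454%.
Total capital V = 1551 + 132.3 + 2170 = 3853.3.
Equity: weight = 1551/3853.3 = 0.4025; cost = 12.06%.
Preferred: weight = 132.3/3853.3 = 0.0343; cost = 5.5454%.
Convertible notes (debt portion): weight = 2170/3853.3 = 0.5632; after-tax cost = 7.7% × (1 − 0%) = 7.7000%.
WACC = 0.4025 × 12.0600% + 0.0343 × 5.5454% + 0.5632 × 7.7000% = 9.3810%.

9.38%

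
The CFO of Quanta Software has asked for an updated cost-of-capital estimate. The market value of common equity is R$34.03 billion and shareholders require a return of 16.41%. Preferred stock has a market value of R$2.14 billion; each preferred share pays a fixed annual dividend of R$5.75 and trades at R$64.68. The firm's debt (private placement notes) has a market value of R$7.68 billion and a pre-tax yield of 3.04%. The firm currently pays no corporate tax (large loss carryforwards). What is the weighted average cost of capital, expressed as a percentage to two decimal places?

13.70%

Cost of preferred: Rp = 5.75 / 64.68 = 8.8899%.
Total capital V = 34.03 + 2.14 + 7.68 = 43.85.
Equity: weight = 34.03/43.85 = 0.7761; cost = 16.41%.
Preferred: weight = 2.14/43.85 = 0.0488; cost = 8.8899%.
Private placement notes: weight = 7.68/43.85 = 0.1751; after-tax cost = 3.04% × (1 − 0%) = 3.0400%.
WACC = 0.7761 × 16.4100% + 0.0488 × 8.8899% + 0.1751 × 3.0400% = 13.7013%.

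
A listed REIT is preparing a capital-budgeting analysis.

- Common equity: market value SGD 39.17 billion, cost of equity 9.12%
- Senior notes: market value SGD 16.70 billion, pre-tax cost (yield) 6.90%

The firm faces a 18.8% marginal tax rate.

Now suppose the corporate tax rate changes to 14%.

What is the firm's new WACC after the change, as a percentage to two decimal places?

8.17%

After the change:
Total capital V = 39.17 + 16.7 = 55.87.
Equity: weight = 39.17/55.87 = 0.7011; cost = 9.12%.
Senior notes: weight = 16.7/55.87 = 0.2989; after-tax cost = 6.9% × (1 − 14%) = 5.9340%.
WACC = 0.7011 × 9.1200% + 0.2989 × 5.9340% = 8.1677%.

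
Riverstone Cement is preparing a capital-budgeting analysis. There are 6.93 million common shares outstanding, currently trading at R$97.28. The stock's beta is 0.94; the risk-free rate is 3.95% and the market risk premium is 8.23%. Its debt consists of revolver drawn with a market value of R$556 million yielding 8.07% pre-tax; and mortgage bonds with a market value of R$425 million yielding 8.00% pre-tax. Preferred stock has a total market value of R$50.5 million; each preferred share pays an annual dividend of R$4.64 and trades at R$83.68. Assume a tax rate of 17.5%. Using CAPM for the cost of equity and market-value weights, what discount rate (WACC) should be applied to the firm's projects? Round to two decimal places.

Cost of equity via CAPM: Re = 3.95% + 0.94 × 8.23% = 11.6862%.
Cost of preferred: Rp = 4.64 / 83.68 = 5.5449%.
Market value of equity E = 97.28 × 6.93m = 674.1504m.
Total capital V = 674.1504 + 50.5 + 556 + 425 = 1705.6504.
Equity: weight = 674.1504/1705.6504 = 0.3952; cost = 11.6862%.
Preferred: weight = 50.5/1705.6504 = 0.0296; cost = 5.5449%.
Revolver drawn: weight = 556/1705.6504 = 0.3260; after-tax cost = 8.07% × (1 − 17.5%) = 6.6578%.
Mortgage bonds: weight = 425/1705.6504 = 0.2492; after-tax cost = 8% × (1 − 17.5%) = 6.6000%.
WACC = 0.3952 × 11.6862% + 0.0296 × 5.5449% + 0.3260 × 6.6578% + 0.2492 × 6.6000% = 8.5979%.

8.60%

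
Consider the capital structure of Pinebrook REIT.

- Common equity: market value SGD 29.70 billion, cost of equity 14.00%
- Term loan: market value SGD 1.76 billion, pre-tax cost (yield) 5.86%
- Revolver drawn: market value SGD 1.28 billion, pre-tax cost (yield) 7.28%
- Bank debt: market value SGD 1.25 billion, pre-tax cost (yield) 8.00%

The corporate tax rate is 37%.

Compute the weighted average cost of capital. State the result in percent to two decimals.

12.78%

Total capital V = 29.7 + 1.76 + 1.28 + 1.25 = 33.99.
Equity: weight = 29.7/33.99 = 0.8738; cost = 14%.
Term loan: weight = 1.76/33.99 = 0.0518; after-tax cost = 5.86% × (1 − 37%) = 3.6918%.
Revolver drawn: weight = 1.28/33.99 = 0.0377; after-tax cost = 7.28% × (1 − 37%) = 4.5864%.
Bank debt: weight = 1.25/33.99 = 0.0368; after-tax cost = 8% × (1 − 37%) = 5.0400%.
WACC = 0.8738 × 14.0000% + 0.0518 × 3.6918% + 0.0377 × 4.5864% + 0.0368 × 5.0400% = 12.7822%.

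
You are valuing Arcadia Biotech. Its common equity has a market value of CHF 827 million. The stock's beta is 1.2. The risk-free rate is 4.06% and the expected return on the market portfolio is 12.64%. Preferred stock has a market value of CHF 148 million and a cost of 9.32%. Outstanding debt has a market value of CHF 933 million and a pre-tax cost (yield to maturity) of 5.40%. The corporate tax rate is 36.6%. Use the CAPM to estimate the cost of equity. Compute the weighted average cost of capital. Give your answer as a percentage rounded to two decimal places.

Market risk premium = 12.64% − 4.06% = 8.58%.
Cost of equity via CAPM: Re = 4.06% + 1.2 × 8.58% = 14.3560%.
Total capital V = 827 + 148 + 933 = 1908.
Equity: weight = 827/1908 = 0.4334; cost = 14.356%.
Preferred: weight = 148/1908 = 0.0776; cost = 9.32%.
Debt: weight = 933/1908 = 0.4890; after-tax cost = 5.4% × (1 − 36.6%) = 3.4236%.
WACC = 0.4334 × 14.3560% + 0.0776 × 9.3200% + 0.4890 × 3.4236% = 8.6195%.

8.62%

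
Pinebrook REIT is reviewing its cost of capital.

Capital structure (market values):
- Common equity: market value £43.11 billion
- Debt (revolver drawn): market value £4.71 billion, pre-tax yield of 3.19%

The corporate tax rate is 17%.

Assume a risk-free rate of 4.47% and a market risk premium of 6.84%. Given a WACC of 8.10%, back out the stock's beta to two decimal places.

Total capital V = 43.11 + 4.71 = 47.82.
Equity weight = 43.11/47.82 = 0.9015.
Revolver drawn weight = 4.71/47.82 = 0.0985.
Debt contribution = 0.0985 × 3.19% × (1 − 17%) = 0.2608%.
Required equity contribution = 8.1% − 0.2608% = 7.8392%  ⇒  Re = 8.6957%.
CAPM: 8.6957% = 4.47% + β × 6.84%  ⇒  β = 0.6178.

0.62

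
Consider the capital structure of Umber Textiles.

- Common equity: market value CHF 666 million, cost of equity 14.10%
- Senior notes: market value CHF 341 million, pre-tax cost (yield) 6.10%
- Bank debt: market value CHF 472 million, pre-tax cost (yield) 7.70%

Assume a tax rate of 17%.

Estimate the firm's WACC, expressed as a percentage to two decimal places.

9.56%

Total capital V = 666 + 341 + 472 = 1479.
Equity: weight = 666/1479 = 0.4503; cost = 14.1%.
Senior notes: weight = 341/1479 = 0.2306; after-tax cost = 6.1% × (1 − 17%) = 5.0630%.
Bank debt: weight = 472/1479 = 0.3191; after-tax cost = 7.7% × (1 − 17%) = 6.3910%.
WACC = 0.4503 × 14.1000% + 0.2306 × 5.0630% + 0.3191 × 6.3910% = 9.5562%.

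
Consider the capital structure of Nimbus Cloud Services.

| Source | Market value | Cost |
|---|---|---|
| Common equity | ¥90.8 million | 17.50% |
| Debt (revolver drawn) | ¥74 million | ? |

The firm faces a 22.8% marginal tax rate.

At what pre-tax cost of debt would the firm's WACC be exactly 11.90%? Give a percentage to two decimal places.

Total capital V = 90.8 + 74 = 164.8.
Equity weight = 90.8/164.8 = 0.5510.
Revolver drawn weight = 74/164.8 = 0.4490.
Equity contribution = 0.5510 × 17.5% = 9.6420%.
Remaining for debt = 11.9% − 9.6420% = 2.2580%.
Rd × (1 − 22.8%) × 0.4490 = 2.2580%  ⇒  Rd = 6.5138%.

6.51%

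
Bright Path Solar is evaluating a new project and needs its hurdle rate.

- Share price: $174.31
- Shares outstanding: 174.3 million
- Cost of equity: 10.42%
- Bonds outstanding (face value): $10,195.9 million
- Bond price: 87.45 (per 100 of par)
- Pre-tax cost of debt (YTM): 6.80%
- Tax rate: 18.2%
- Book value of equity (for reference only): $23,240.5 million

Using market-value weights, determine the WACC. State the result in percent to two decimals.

Market value of equity E = 174.31 × 174.3m = 30382.233m. Market value of debt D = 10195.9m × 87.45/100 = 8916.31455m.
Total capital V = 30382.233 + 8916.31455 = 39298.54755.
Equity: weight = 30382.233/39298.54755 = 0.7731; cost = 10.42%.
Bonds outstanding: weight = 8916.31455/39298.54755 = 0.2269; after-tax cost = 6.8% × (1 − 18.2%) = 5.5624%.
WACC = 0.7731 × 10.4200% + 0.2269 × 5.5624% = 9.3179%.

9.32%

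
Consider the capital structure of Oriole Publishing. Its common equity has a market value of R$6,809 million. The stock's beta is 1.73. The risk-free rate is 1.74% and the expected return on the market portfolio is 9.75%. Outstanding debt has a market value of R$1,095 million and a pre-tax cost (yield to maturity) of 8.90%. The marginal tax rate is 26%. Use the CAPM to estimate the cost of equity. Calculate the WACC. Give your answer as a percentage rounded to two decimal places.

Market risk premium = 9.75% − 1.74% = 8.01%.
Cost of equity via CAPM: Re = 1.74% + 1.73 × 8.01% = 15.5973%.
Total capital V = 6809 + 1095 = 7904.
Equity: weight = 6809/7904 = 0.8615; cost = 15.5973%.
Debt: weight = 1095/7904 = 0.1385; after-tax cost = 8.9% × (1 − 26%) = 6.5860%.
WACC = 0.8615 × 15.5973% + 0.1385 × 6.5860% = 14.3489%.

14.35%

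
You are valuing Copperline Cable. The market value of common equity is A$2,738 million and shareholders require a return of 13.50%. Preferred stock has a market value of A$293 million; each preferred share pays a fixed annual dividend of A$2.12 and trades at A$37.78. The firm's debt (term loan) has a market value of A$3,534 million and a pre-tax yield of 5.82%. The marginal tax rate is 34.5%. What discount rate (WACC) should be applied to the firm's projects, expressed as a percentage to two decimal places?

7.93%

Cost of preferred: Rp = 2.12 / 37.78 = 5.6114%.
Total capital V = 2738 + 293 + 3534 = 6565.
Equity: weight = 2738/6565 = 0.4171; cost = 13.5%.
Preferred: weight = 293/6565 = 0.0446; cost = 5.6114%.
Term loan: weight = 3534/6565 = 0.5383; after-tax cost = 5.82% × (1 − 34.5%) = 3.8121%.
WACC = 0.4171 × 13.5000% + 0.0446 × 5.6114% + 0.5383 × 3.8121% = 7.9328%.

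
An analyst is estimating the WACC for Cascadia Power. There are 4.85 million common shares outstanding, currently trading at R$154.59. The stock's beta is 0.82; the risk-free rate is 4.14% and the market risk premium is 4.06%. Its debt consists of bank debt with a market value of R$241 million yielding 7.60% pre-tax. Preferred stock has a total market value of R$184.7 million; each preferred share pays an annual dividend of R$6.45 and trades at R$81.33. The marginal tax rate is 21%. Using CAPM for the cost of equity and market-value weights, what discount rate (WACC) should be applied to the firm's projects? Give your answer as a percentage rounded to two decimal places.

Cost of equity via CAPM: Re = 4.14% + 0.82 × 4.06% = 7.4692%.
Cost of preferred: Rp = 6.45 / 81.33 = 7.9307%.
Market value of equity E = 154.59 × 4.85m = 749.7615m.
Total capital V = 749.7615 + 184.7 + 241 = 1175.4615.
Equity: weight = 749.7615/1175.4615 = 0.6378; cost = 7.4692%.
Preferred: weight = 184.7/1175.4615 = 0.1571; cost = 7.9307%.
Bank debt: weight = 241/1175.4615 = 0.2050; after-tax cost = 7.6% × (1 − 21%) = 6.0040%.
WACC = 0.6378 × 7.4692% + 0.1571 × 7.9307% + 0.2050 × 6.0040% = 7.2413%.

7.24%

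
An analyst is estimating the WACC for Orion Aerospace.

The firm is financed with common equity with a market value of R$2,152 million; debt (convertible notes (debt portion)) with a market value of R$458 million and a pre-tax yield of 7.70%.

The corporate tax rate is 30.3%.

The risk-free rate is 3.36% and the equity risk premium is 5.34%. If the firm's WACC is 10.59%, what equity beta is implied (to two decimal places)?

1.56

Total capital V = 2152 + 458 = 2610.
Equity weight = 2152/2610 = 0.8245.
Convertible notes (debt portion) weight = 458/2610 = 0.1755.
Debt contribution = 0.1755 × 7.7% × (1 − 30.3%) = 0.9418%.
Required equity contribution = 10.59% − 0.9418% = 9.6482%  ⇒  Re = 11.7016%.
CAPM: 11.7016% = 3.36% + β × 5.34%  ⇒  β = 1.5621.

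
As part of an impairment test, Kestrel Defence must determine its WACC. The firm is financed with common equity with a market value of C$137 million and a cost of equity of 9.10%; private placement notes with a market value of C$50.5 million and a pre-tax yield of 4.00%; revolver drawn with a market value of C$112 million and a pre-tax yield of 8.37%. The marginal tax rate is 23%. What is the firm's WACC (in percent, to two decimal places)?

7.09%

Total capital V = 137 + 50.5 + 112 = 299.5.
Equity: weight = 137/299.5 = 0.4574; cost = 9.1%.
Private placement notes: weight = 50.5/299.5 = 0.1686; after-tax cost = 4% × (1 − 23%) = 3.0800%.
Revolver drawn: weight = 112/299.5 = 0.3740; after-tax cost = 8.37% × (1 − 23%) = 6.4449%.
WACC = 0.4574 × 9.1000% + 0.1686 × 3.0800% + 0.3740 × 6.4449% = 7.0920%.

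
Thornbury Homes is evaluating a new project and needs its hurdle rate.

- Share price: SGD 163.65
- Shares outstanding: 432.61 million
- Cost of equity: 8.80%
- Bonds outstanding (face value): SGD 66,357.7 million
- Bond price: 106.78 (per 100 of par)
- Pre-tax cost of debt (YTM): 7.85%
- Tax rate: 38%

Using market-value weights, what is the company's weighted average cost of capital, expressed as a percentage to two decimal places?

Market value of equity E = 163.65 × 432.61m = 70796.6265m. Market value of debt D = 66357.7m × 106.78/100 = 70856.75206m.
Total capital V = 70796.6265 + 70856.75206 = 141653.37856.
Equity: weight = 70796.6265/141653.37856 = 0.4998; cost = 8.8%.
Bonds outstanding: weight = 70856.75206/141653.37856 = 0.5002; after-tax cost = 7.85% × (1 − 38%) = 4.8670%.
WACC = 0.4998 × 8.8000% + 0.5002 × 4.8670% = 6.8327%.

6.83%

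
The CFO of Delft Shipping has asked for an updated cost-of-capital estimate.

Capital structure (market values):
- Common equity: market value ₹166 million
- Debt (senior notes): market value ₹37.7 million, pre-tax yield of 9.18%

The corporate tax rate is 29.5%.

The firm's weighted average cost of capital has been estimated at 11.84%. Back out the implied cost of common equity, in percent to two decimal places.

Total capital V = 166 + 37.7 = 203.7.
Equity weight = 166/203.7 = 0.8149.
Senior notes weight = 37.7/203.7 = 0.1851.
Debt contribution = 0.1851 × 9.18% × (1 − 29.5%) = 1.1978%.
Required equity contribution = 11.84% − 1.1978% = 10.6422%.
Re = 10.6422% / 0.8149 = 13.0591%.

13.06%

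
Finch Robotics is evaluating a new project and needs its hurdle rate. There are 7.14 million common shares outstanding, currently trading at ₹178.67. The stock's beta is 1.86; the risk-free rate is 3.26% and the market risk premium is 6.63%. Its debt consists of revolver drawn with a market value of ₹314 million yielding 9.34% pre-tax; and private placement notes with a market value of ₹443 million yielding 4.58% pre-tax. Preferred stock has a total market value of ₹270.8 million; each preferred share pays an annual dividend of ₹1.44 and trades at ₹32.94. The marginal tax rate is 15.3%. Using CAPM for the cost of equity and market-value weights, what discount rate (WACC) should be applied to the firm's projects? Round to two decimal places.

Cost of equity via CAPM: Re = 3.26% + 1.86 × 6.63% = 15.5918%.
Cost of preferred: Rp = 1.44 / 32.94 = 4.3716%.
Market value of equity E = 178.67 × 7.14m = 1275.7038m.
Total capital V = 1275.7038 + 270.8 + 314 + 443 = 2303.5038.
Equity: weight = 1275.7038/2303.5038 = 0.5538; cost = 15.5918%.
Preferred: weight = 270.8/2303.5038 = 0.1176; cost = 4.3716%.
Revolver drawn: weight = 314/2303.5038 = 0.1363; after-tax cost = 9.34% × (1 − 15.3%) = 7.9110%.
Private placement notes: weight = 443/2303.5038 = 0.1923; after-tax cost = 4.58% × (1 − 15.3%) = 3.8793%.
WACC = 0.5538 × 15.5918% + 0.1176 × 4.3716% + 0.1363 × 7.9110% + 0.1923 × 3.8793% = 10.9732%.

10.97%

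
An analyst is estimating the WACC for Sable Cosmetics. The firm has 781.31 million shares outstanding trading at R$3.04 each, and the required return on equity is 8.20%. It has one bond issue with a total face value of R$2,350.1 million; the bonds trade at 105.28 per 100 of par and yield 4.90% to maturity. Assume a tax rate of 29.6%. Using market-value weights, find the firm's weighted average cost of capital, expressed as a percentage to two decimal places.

Market value of equity E = 3.04 × 781.31m = 2375.1824m. Market value of debt D = 2350.1m × 105.28/100 = 2474.18528m.
Total capital V = 2375.1824 + 2474.18528 = 4849.36768.
Equity: weight = 2375.1824/4849.36768 = 0.4898; cost = 8.2%.
Bonds outstanding: weight = 2474.18528/4849.36768 = 0.5102; after-tax cost = 4.9% × (1 − 29.6%) = 3.4496%.
WACC = 0.4898 × 8.2000% + 0.5102 × 3.4496% = 5.7763%.

5.78%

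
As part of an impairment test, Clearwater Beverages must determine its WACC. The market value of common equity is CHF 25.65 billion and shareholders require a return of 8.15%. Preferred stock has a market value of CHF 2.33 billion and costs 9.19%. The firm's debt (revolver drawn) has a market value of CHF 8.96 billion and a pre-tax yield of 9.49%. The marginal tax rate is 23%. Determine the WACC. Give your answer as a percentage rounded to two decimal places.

Total capital V = 25.65 + 2.33 + 8.96 = 36.94.
Equity: weight = 25.65/36.94 = 0.6944; cost = 8.15%.
Preferred: weight = 2.33/36.94 = 0.0631; cost = 9.19%.
Revolver drawn: weight = 8.96/36.94 = 0.2426; after-tax cost = 9.49% × (1 − 23%) = 7.3073%.
WACC = 0.6944 × 8.1500% + 0.0631 × 9.1900% + 0.2426 × 7.3073% = 8.0112%.

8.01%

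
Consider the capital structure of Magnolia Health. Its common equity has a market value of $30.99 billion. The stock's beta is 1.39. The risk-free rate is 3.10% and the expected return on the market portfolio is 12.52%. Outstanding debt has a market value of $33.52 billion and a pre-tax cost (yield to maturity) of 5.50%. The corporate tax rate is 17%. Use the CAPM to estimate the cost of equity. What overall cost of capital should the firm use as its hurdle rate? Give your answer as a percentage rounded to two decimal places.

Market risk premium = 12.52% − 3.1% = 9.42%.
Cost of equity via CAPM: Re = 3.1% + 1.39 × 9.42% = 16.1938%.
Total capital V = 30.99 + 33.52 = 64.51.
Equity: weight = 30.99/64.51 = 0.4804; cost = 16.1938%.
Debt: weight = 33.52/64.51 = 0.5196; after-tax cost = 5.5% × (1 − 17%) = 4.5650%.
WACC = 0.4804 × 16.1938% + 0.5196 × 4.5650% = 10.1514%.

10.15%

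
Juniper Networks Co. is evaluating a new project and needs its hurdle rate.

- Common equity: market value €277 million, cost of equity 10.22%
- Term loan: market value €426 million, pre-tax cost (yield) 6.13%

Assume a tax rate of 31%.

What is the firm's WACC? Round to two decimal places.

Total capital V = 277 + 426 = 703.
Equity: weight = 277/703 = 0.3940; cost = 10.22%.
Term loan: weight = 426/703 = 0.6060; after-tax cost = 6.13% × (1 − 31%) = 4.2297%.
WACC = 0.3940 × 10.2200% + 0.6060 × 4.2297% = 6.5900%.

6.59%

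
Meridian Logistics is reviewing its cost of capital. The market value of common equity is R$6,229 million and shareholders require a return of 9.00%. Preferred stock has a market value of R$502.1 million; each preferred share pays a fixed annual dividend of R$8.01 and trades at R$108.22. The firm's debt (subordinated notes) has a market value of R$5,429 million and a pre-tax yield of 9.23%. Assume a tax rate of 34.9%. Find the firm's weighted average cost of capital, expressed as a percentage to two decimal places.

7.60%

Cost of preferred: Rp = 8.01 / 108.22 = 7.4016%.
Total capital V = 6229 + 502.1 + 5429 = 12160.1.
Equity: weight = 6229/12160.1 = 0.5122; cost = 9%.
Preferred: weight = 502.1/12160.1 = 0.0413; cost = 7.4016%.
Subordinated notes: weight = 5429/12160.1 = 0.4465; after-tax cost = 9.23% × (1 − 34.9%) = 6.0087%.
WACC = 0.5122 × 9.0000% + 0.0413 × 7.4016% + 0.4465 × 6.0087% = 7.5985%.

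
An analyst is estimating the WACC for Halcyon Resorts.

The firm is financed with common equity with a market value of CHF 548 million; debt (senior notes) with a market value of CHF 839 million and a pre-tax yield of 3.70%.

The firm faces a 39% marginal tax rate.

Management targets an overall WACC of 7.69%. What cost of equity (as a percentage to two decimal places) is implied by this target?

Total capital V = 548 + 839 = 1387.
Equity weight = 548/1387 = 0.3951.
Senior notes weight = 839/1387 = 0.6049.
Debt contribution = 0.6049 × 3.7% × (1 − 39%) = 1.3653%.
Required equity contribution = 7.69% − 1.3653% = 6.3247%.
Re = 6.3247% / 0.3951 = 16.0080%.

16.01%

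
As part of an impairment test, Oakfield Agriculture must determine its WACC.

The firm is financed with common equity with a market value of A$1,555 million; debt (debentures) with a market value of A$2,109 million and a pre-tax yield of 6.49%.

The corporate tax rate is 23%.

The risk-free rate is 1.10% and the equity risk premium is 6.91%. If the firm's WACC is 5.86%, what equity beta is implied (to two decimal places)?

Total capital V = 1555 + 2109 = 3664.
Equity weight = 1555/3664 = 0.4244.
Debentures weight = 2109/3664 = 0.5756.
Debt contribution = 0.5756 × 6.49% × (1 − 23%) = 2.8764%.
Required equity contribution = 5.86% − 2.8764% = 2.9836%  ⇒  Re = 7.0301%.
CAPM: 7.0301% = 1.1% + β × 6.91%  ⇒  β = 0.8582.

0.86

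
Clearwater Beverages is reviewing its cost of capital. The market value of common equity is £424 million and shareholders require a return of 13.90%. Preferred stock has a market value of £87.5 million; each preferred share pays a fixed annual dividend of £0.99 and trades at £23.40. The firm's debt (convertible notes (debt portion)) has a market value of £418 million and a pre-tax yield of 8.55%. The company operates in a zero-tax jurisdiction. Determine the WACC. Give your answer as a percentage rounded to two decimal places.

10.58%

Cost of preferred: Rp = 0.99 / 23.4 = 4.2308%.
Total capital V = 424 + 87.5 + 418 = 929.5.
Equity: weight = 424/929.5 = 0.4562; cost = 13.9%.
Preferred: weight = 87.5/929.5 = 0.0941; cost = 4.2308%.
Convertible notes (debt portion): weight = 418/929.5 = 0.4497; after-tax cost = 8.55% × (1 − 0%) = 8.5500%.
WACC = 0.4562 × 13.9000% + 0.0941 × 4.2308% + 0.4497 × 8.5500% = 10.5839%.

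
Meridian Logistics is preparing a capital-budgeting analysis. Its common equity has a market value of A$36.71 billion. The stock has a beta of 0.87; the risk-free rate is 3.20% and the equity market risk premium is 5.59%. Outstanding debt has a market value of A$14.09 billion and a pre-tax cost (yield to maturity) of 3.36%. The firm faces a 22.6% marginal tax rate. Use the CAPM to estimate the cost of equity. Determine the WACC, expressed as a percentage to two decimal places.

Cost of equity via CAPM: Re = 3.2% + 0.87 × 5.59% = 8.0633%.
Total capital V = 36.71 + 14.09 = 50.8.
Equity: weight = 36.71/50.8 = 0.7226; cost = 8.0633%.
Debt: weight = 14.09/50.8 = 0.2774; after-tax cost = 3.36% × (1 − 22.6%) = 2.6006%.
WACC = 0.7226 × 8.0633% + 0.2774 × 2.6006% = 6.5482%.

6.55%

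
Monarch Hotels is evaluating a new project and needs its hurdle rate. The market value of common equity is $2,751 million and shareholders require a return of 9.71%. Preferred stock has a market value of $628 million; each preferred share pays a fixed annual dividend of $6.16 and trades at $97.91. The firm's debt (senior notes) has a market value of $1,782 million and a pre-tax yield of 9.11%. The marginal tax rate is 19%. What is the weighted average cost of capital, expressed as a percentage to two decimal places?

Cost of preferred: Rp = 6.16 / 97.91 = 6.2915%.
Total capital V = 2751 + 628 + 1782 = 5161.
Equity: weight = 2751/5161 = 0.5330; cost = 9.71%.
Preferred: weight = 628/5161 = 0.1217; cost = 6.2915%.
Senior notes: weight = 1782/5161 = 0.3453; after-tax cost = 9.11% × (1 − 19%) = 7.3791%.
WACC = 0.5330 × 9.7100% + 0.1217 × 6.2915% + 0.3453 × 7.3791% = 8.4892%.

8.49%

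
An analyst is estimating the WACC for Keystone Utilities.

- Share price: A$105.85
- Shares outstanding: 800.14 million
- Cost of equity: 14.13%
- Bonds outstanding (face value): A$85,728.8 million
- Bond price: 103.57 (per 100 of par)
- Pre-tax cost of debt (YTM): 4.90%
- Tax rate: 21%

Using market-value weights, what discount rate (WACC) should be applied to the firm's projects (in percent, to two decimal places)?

8.88%

Market value of equity E = 105.85 × 800.14m = 84694.819m. Market value of debt D = 85728.8m × 103.57/100 = 88789.31816m.
Total capital V = 84694.819 + 88789.31816 = 173484.13716.
Equity: weight = 84694.819/173484.13716 = 0.4882; cost = 14.13%.
Bonds outstanding: weight = 88789.31816/173484.13716 = 0.5118; after-tax cost = 4.9% × (1 − 21%) = 3.8710%.
WACC = 0.4882 × 14.1300% + 0.5118 × 3.8710% = 8.8794%.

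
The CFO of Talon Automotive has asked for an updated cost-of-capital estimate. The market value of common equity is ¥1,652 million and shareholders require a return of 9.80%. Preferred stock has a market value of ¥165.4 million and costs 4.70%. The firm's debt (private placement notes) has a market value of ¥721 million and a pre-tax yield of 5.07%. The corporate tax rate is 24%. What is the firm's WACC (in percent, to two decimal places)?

Total capital V = 1652 + 165.4 + 721 = 2538.4.
Equity: weight = 1652/2538.4 = 0.6508; cost = 9.8%.
Preferred: weight = 165.4/2538.4 = 0.0652; cost = 4.7%.
Private placement notes: weight = 721/2538.4 = 0.2840; after-tax cost = 5.07% × (1 − 24%) = 3.8532%.
WACC = 0.6508 × 9.8000% + 0.0652 × 4.7000% + 0.2840 × 3.8532% = 7.7786%.

7.78%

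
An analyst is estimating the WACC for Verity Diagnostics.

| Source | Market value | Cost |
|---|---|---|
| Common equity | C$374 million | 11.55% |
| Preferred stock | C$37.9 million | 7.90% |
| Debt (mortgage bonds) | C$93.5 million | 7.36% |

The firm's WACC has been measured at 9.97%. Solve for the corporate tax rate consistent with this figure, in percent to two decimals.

39.01%

Total capital V = 374 + 37.9 + 93.5 = 505.4.
Equity weight = 374/505.4 = 0.7400.
Preferred weight = 37.9/505.4 = 0.0750.
Mortgage bonds weight = 93.5/505.4 = 0.1850.
Equity contribution = 0.7400 × 11.55% = 8.5471%.
Preferred contribution = 0.0750 × 7.9% = 0.5924%.
Debt contribution must be 9.97% − 9.1395% = 0.8305%.
0.1850 × 7.36% × (1 − T) = 0.8305%  ⇒  (1 − T) = 0.6099.
T = 39.0072%.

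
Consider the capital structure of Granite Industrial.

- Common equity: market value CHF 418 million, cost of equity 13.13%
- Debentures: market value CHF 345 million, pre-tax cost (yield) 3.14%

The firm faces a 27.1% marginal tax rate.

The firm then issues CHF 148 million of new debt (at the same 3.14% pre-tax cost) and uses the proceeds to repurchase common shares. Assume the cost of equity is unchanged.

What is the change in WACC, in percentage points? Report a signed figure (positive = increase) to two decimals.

-2.10 pp

Current WACC:
Total capital V = 418 + 345 = 763.
Equity: weight = 418/763 = 0.5478; cost = 13.13%.
Debentures: weight = 345/763 = 0.4522; after-tax cost = 3.14% × (1 − 27.1%) = 2.2891%.
WACC = 0.5478 × 13.1300% + 0.4522 × 2.2891% = 8.2281%.
After the change:
Total capital V = 270 + 493 = 763.
Equity: weight = 270/763 = 0.3539; cost = 13.13%.
Debentures: weight = 493/763 = 0.6461; after-tax cost = 3.14% × (1 − 27.1%) = 2.2891%.
WACC = 0.3539 × 13.1300% + 0.6461 × 2.2891% = 6.1253%.
Change in WACC = 6.1253% − 8.2281% = -2.1028 pp.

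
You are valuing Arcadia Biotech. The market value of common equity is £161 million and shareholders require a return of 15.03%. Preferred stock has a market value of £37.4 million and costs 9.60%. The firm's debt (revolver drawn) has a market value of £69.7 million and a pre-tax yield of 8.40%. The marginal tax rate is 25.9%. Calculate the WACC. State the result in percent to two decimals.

Total capital V = 161 + 37.4 + 69.7 = 268.1.
Equity: weight = 161/268.1 = 0.6005; cost = 15.03%.
Preferred: weight = 37.4/268.1 = 0.1395; cost = 9.6%.
Revolver drawn: weight = 69.7/268.1 = 0.2600; after-tax cost = 8.4% × (1 − 25.9%) = 6.2244%.
WACC = 0.6005 × 15.0300% + 0.1395 × 9.6000% + 0.2600 × 6.2244% = 11.9833%.

11.98%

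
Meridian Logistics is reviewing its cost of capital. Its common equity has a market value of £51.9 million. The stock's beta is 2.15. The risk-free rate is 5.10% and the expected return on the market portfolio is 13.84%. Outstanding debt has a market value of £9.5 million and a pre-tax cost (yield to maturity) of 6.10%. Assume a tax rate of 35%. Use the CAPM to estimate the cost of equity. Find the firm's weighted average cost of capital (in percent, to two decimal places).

Market risk premium = 13.84% − 5.1% = 8.74%.
Cost of equity via CAPM: Re = 5.1% + 2.15 × 8.74% = 23.8910%.
Total capital V = 51.9 + 9.5 = 61.4.
Equity: weight = 51.9/61.4 = 0.8453; cost = 23.891%.
Debt: weight = 9.5/61.4 = 0.1547; after-tax cost = 6.1% × (1 − 35%) = 3.9650%.
WACC = 0.8453 × 23.8910% + 0.1547 × 3.9650% = 20.8080%.

20.81%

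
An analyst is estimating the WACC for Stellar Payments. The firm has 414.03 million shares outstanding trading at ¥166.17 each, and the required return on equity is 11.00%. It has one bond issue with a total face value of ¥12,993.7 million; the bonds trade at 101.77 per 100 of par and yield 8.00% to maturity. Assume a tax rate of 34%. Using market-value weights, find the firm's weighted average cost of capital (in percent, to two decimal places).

Market value of equity E = 166.17 × 414.03m = 68799.3651m. Market value of debt D = 12993.7m × 101.77/100 = 13223.68849m.
Total capital V = 68799.3651 + 13223.68849 = 82023.05359.
Equity: weight = 68799.3651/82023.05359 = 0.8388; cost = 11%.
Bonds outstanding: weight = 13223.68849/82023.05359 = 0.1612; after-tax cost = 8% × (1 − 34%) = 5.2800%.
WACC = 0.8388 × 11.0000% + 0.1612 × 5.2800% = 10.0778%.

10.08%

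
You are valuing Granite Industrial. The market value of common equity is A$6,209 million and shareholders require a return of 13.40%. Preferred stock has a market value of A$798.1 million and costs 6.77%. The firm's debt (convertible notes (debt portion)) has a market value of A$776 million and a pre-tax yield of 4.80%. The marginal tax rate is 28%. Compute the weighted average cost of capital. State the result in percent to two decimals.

Total capital V = 6209 + 798.1 + 776 = 7783.1.
Equity: weight = 6209/7783.1 = 0.7978; cost = 13.4%.
Preferred: weight = 798.1/7783.1 = 0.1025; cost = 6.77%.
Convertible notes (debt portion): weight = 776/7783.1 = 0.0997; after-tax cost = 4.8% × (1 − 28%) = 3.4560%.
WACC = 0.7978 × 13.4000% + 0.1025 × 6.7700% + 0.0997 × 3.4560% = 11.7287%.

11.73%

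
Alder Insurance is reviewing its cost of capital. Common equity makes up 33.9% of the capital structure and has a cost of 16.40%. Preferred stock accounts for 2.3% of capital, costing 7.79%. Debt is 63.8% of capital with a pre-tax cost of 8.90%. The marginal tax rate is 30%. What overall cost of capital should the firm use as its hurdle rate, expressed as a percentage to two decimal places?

After-tax cost of debt = 8.9% × (1 − 30%) = 6.2300%.
WACC = 0.339 × 16.4000% + 0.023 × 7.7900% + 0.638 × 6.2300% = 9.7135%.

9.71%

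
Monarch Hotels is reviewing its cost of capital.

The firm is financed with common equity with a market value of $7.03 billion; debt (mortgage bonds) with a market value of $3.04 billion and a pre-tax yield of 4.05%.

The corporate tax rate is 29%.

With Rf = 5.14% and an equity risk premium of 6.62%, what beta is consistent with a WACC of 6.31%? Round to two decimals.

0.40

Total capital V = 7.03 + 3.04 = 10.07.
Equity weight = 7.03/10.07 = 0.6981.
Mortgage bonds weight = 3.04/10.07 = 0.3019.
Debt contribution = 0.3019 × 4.05% × (1 − 29%) = 0.8681%.
Required equity contribution = 6.31% − 0.8681% = 5.4419%  ⇒  Re = 7.7952%.
CAPM: 7.7952% = 5.14% + β × 6.62%  ⇒  β = 0.4011.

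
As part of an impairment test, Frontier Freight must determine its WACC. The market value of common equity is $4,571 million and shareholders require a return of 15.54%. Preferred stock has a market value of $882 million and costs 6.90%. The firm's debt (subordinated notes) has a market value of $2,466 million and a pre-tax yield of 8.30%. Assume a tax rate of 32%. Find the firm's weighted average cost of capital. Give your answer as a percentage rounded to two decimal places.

11.50%

Total capital V = 4571 + 882 + 2466 = 7919.
Equity: weight = 4571/7919 = 0.5772; cost = 15.54%.
Preferred: weight = 882/7919 = 0.1114; cost = 6.9%.
Subordinated notes: weight = 2466/7919 = 0.3114; after-tax cost = 8.3% × (1 − 32%) = 5.6440%.
WACC = 0.5772 × 15.5400% + 0.1114 × 6.9000% + 0.3114 × 5.6440% = 11.4961%.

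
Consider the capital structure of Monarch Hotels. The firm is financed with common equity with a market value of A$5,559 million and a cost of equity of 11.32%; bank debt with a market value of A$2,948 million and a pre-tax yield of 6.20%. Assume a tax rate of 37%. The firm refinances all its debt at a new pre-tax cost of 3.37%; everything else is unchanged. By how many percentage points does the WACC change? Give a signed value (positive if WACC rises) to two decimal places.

Current WACC:
Total capital V = 5559 + 2948 = 8507.
Equity: weight = 5559/8507 = 0.6535; cost = 11.32%.
Bank debt: weight = 2948/8507 = 0.3465; after-tax cost = 6.2% × (1 − 37%) = 3.9060%.
WACC = 0.6535 × 11.3200% + 0.3465 × 3.9060% = 8.7508%.
After the change:
Total capital V = 5559 + 2948 = 8507.
Equity: weight = 5559/8507 = 0.6535; cost = 11.32%.
Bank debt: weight = 2948/8507 = 0.3465; after-tax cost = 3.37% × (1 − 37%) = 2.1231%.
WACC = 0.6535 × 11.3200% + 0.3465 × 2.1231% = 8.1329%.
Change in WACC = 8.1329% − 8.7508% = -0.6178 pp.

-0.62 pp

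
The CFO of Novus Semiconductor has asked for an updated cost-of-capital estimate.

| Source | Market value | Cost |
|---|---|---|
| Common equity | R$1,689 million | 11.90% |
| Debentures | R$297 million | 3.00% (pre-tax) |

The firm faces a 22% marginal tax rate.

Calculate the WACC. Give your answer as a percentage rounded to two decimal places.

Total capital V = 1689 + 297 = 1986.
Equity: weight = 1689/1986 = 0.8505; cost = 11.9%.
Debentures: weight = 297/1986 = 0.1495; after-tax cost = 3% × (1 − 22%) = 2.3400%.
WACC = 0.8505 × 11.9000% + 0.1495 × 2.3400% = 10.4703%.

10.47%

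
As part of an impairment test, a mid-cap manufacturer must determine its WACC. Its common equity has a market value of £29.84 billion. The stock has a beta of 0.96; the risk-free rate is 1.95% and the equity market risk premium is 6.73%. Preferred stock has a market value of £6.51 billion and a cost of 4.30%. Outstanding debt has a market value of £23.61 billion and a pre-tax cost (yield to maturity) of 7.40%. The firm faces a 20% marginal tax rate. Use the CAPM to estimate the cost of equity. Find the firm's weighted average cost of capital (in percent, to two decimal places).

Cost of equity via CAPM: Re = 1.95% + 0.96 × 6.73% = 8.4108%.
Total capital V = 29.84 + 6.51 + 23.61 = 59.96.
Equity: weight = 29.84/59.96 = 0.4977; cost = 8.4108%.
Preferred: weight = 6.51/59.96 = 0.1086; cost = 4.3%.
Debt: weight = 23.61/59.96 = 0.3938; after-tax cost = 7.4% × (1 − 20%) = 5.9200%.
WACC = 0.4977 × 8.4108% + 0.1086 × 4.3000% + 0.3938 × 5.9200% = 6.9837%.

6.98%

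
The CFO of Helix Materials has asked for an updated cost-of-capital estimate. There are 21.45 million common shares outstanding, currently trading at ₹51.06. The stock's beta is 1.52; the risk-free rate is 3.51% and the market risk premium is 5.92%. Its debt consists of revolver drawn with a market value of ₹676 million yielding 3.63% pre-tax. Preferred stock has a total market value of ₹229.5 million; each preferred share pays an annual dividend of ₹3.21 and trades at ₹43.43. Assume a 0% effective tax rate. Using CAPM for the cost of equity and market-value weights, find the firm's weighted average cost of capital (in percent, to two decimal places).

8.92%

Cost of equity via CAPM: Re = 3.51% + 1.52 × 5.92% = 12.5084%.
Cost of preferred: Rp = 3.21 / 43.43 = 7.3912%.
Market value of equity E = 51.06 × 21.45m = 1095.237m.
Total capital V = 1095.237 + 229.5 + 676 = 2000.737.
Equity: weight = 1095.237/2000.737 = 0.5474; cost = 12.5084%.
Preferred: weight = 229.5/2000.737 = 0.1147; cost = 7.3912%.
Revolver drawn: weight = 676/2000.737 = 0.3379; after-tax cost = 3.63% × (1 − 0%) = 3.6300%.
WACC = 0.5474 × 12.5084% + 0.1147 × 7.3912% + 0.3379 × 3.6300% = 8.9216%.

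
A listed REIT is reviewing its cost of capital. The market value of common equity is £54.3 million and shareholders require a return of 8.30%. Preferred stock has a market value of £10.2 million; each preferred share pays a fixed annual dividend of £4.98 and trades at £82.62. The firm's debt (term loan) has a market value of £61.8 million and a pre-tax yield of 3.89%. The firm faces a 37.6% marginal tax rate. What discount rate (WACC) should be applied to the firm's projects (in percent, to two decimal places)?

Cost of preferred: Rp = 4.98 / 82.62 = 6.0276%.
Total capital V = 54.3 + 10.2 + 61.8 = 126.3.
Equity: weight = 54.3/126.3 = 0.4299; cost = 8.3%.
Preferred: weight = 10.2/126.3 = 0.0808; cost = 6.0276%.
Term loan: weight = 61.8/126.3 = 0.4893; after-tax cost = 3.89% × (1 − 37.6%) = 2.4274%.
WACC = 0.4299 × 8.3000% + 0.0808 × 6.0276% + 0.4893 × 2.4274% = 5.2429%.

5.24%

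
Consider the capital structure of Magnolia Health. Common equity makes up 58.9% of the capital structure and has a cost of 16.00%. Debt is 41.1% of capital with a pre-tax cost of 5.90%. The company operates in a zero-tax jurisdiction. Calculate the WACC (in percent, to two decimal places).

After-tax cost of debt = 5.9% × (1 − 0%) = 5.9000%.
WACC = 0.589 × 16.0000% + 0.411 × 5.9000% = 11.8489%.

11.85%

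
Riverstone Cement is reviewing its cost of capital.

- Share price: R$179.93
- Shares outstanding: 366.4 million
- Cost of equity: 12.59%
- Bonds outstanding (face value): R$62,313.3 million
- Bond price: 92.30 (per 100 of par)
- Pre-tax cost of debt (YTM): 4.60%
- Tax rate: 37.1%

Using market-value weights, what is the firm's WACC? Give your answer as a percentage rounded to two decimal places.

Market value of equity E = 179.93 × 366.4m = 65926.352m. Market value of debt D = 62313.3m × 92.3/100 = 57515.1759m.
Total capital V = 65926.352 + 57515.1759 = 123441.5279.
Equity: weight = 65926.352/123441.5279 = 0.5341; cost = 12.59%.
Bonds outstanding: weight = 57515.1759/123441.5279 = 0.4659; after-tax cost = 4.6% × (1 − 37.1%) = 2.8934%.
WACC = 0.5341 × 12.5900% + 0.4659 × 2.8934% = 8.0721%.

8.07%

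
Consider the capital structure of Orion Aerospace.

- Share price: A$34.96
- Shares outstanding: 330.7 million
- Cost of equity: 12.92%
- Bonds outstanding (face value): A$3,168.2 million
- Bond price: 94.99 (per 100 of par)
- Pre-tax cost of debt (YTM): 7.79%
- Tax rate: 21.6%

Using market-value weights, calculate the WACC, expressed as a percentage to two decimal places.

Market value of equity E = 34.96 × 330.7m = 11561.272m. Market value of debt D = 3168.2m × 94.99/100 = 3009.47318m.
Total capital V = 11561.272 + 3009.47318 = 14570.74518.
Equity: weight = 11561.272/14570.74518 = 0.7935; cost = 12.92%.
Bonds outstanding: weight = 3009.47318/14570.74518 = 0.2065; after-tax cost = 7.79% × (1 − 21.6%) = 6.1074%.
WACC = 0.7935 × 12.9200% + 0.2065 × 6.1074% = 11.5129%.

11.51%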